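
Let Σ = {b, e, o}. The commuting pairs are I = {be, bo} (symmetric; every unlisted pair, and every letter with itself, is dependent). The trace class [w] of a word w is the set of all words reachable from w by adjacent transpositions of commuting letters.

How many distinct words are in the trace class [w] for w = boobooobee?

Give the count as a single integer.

120

drop 0:b onto floor
drop 1:o onto floor
drop 2:o onto {1:o}
drop 3:b onto {0:b}
drop 4:o onto {2:o}
drop 5:o onto {4:o}
drop 6:o onto {5:o}
drop 7:b onto {3:b}
drop 8:e onto {6:o}
drop 9:e onto {8:e}
ground layer = {0:b, 1:o}
drop-orders for the pieces not yet dropped (sum over which currently-grounded one goes next):
  1 to go: {7} 1  {9} 1
  2 to go: {3,7} 1  {7,9} 2  {8,9} 1
  3 to go: {0,3,7} 1  {3,7,9} 3  {6,8,9} 1  {7,8,9} 3
  4 to go: {0,3,7,9} 4  {3,7,8,9} 6  {5,6,8,9} 1  {6,7,8,9} 4
  5 to go: {0,3,7,8,9} 10  {3,6,7,8,9} 10  {4,5,6,8,9} 1  {5,6,7,8,9} 5
  6 to go: {0,3,6,7,8,9} 20  {2,4,5,6,8,9} 1  {3,5,6,7,8,9} 15  {4,5,6,7,8,9} 6
  7 to go: {0,3,5,6,7,8,9} 35  {1,2,4,5,6,8,9} 1  {2,4,5,6,7,8,9} 7  {3,4,5,6,7,8,9} 21
  8 to go: {0,3,4,5,6,7,8,9} 56  {1,2,4,5,6,7,8,9} 8  {2,3,4,5,6,7,8,9} 28
  if 0:b drops first: 36 orders
  if 1:o drops first: 84 orders
heap linearizations: 120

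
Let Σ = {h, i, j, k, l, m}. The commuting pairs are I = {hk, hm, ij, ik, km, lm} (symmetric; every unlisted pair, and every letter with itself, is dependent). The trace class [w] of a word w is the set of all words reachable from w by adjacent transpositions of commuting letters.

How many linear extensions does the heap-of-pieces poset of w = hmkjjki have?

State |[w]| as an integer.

0(h) covers ∅
1(m) covers ∅
2(k) covers ∅
3(j) covers 0:h, 1:m, 2:k
4(j) covers 3:j
5(k) covers 4:j
6(i) covers 0:h, 1:m
floor of heap: 0:h, 1:m, 2:k
completions by unplaced set U, small U first (add the entries for U minus each lowest piece of U):
  |U|=1: {5}:1  {6}:1
  |U|=2: {4,5}:1  {5,6}:2
  |U|=3: {3,4,5}:1  {4,5,6}:3
  |U|=4: {2,3,4,5}:1  {3,4,5,6}:4
  |U|=5: {0,3,4,5,6}:4  {1,3,4,5,6}:4  {2,3,4,5,6}:5
  start at 0(h): 9
  start at 1(m): 9
  start at 2(k): 8
sum over floor = 26

26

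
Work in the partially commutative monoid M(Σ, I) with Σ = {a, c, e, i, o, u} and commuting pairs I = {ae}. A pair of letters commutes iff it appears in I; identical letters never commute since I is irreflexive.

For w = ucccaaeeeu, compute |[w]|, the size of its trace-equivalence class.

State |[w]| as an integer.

drop 0:u onto floor
drop 1:c onto {0:u}
drop 2:c onto {1:c}
drop 3:c onto {2:c}
drop 4:a onto {3:c}
drop 5:a onto {4:a}
drop 6:e onto {3:c}
drop 7:e onto {6:e}
drop 8:e onto {7:e}
drop 9:u onto {5:a, 8:e}
ground layer = {0:u}
drop-orders for the pieces not yet dropped (sum over which currently-grounded one goes next):
  1 to go: {9} 1
  2 to go: {5,9} 1  {8,9} 1
  3 to go: {4,5,9} 1  {5,8,9} 2  {7,8,9} 1
  4 to go: {4,5,8,9} 3  {5,7,8,9} 3  {6,7,8,9} 1
  5 to go: {4,5,7,8,9} 6  {5,6,7,8,9} 4
  6 to go: {4,5,6,7,8,9} 10
  7 to go: {3,4,5,6,7,8,9} 10
  8 to go: {2,3,4,5,6,7,8,9} 10
  if 0:u drops first: 10 orders

10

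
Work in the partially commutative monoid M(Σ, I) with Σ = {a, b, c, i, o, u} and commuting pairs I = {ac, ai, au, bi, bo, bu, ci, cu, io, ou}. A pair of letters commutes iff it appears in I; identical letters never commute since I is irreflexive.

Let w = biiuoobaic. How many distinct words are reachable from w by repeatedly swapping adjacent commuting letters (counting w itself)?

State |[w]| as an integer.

0(b) covers ∅
1(i) covers ∅
2(i) covers 1:i
3(u) covers 2:i
4(o) covers ∅
5(o) covers 4:o
6(b) covers 0:b
7(a) covers 5:o, 6:b
8(i) covers 3:u
9(c) covers 5:o, 6:b
floor of heap: 0:b, 1:i, 4:o
completions by unplaced set U, small U first (add the entries for U minus each lowest piece of U):
  |U|=1: {7}:1  {8}:1  {9}:1
  |U|=2: {3,8}:1  {7,8}:2  {7,9}:2  {8,9}:2
  |U|=3: {2,3,8}:1  {3,7,8}:3  {3,8,9}:3  {5,7,9}:2  {6,7,9}:2  {7,8,9}:6
  |U|=4: {0,6,7,9}:2  {1,2,3,8}:1  {2,3,7,8}:4  {2,3,8,9}:4  {3,7,8,9}:12  {4,5,7,9}:2  {5,6,7,9}:4  {5,7,8,9}:8  {6,7,8,9}:8
  |U|=5: {0,5,6,7,9}:6  {0,6,7,8,9}:10  {1,2,3,7,8}:5  {1,2,3,8,9}:5  {2,3,7,8,9}:20  {3,5,7,8,9}:20  {3,6,7,8,9}:20  {4,5,6,7,9}:6  {4,5,7,8,9}:10  {5,6,7,8,9}:20
  |U|=6: {0,3,6,7,8,9}:30  {0,4,5,6,7,9}:12  {0,5,6,7,8,9}:36  {1,2,3,7,8,9}:30  {2,3,5,7,8,9}:40  {2,3,6,7,8,9}:40  {3,4,5,7,8,9}:30  {3,5,6,7,8,9}:60  {4,5,6,7,8,9}:36
  |U|=7: {0,2,3,6,7,8,9}:70  {0,3,5,6,7,8,9}:126  {0,4,5,6,7,8,9}:84  {1,2,3,5,7,8,9}:70  {1,2,3,6,7,8,9}:70  {2,3,4,5,7,8,9}:70  {2,3,5,6,7,8,9}:140  {3,4,5,6,7,8,9}:126
  |U|=8: {0,1,2,3,6,7,8,9}:140  {0,2,3,5,6,7,8,9}:336  {0,3,4,5,6,7,8,9}:336  {1,2,3,4,5,7,8,9}:140  {1,2,3,5,6,7,8,9}:280  {2,3,4,5,6,7,8,9}:336
  start at 0(b): 756
  start at 1(i): 1008
  start at 4(o): 756
sum over floor = 2520

2520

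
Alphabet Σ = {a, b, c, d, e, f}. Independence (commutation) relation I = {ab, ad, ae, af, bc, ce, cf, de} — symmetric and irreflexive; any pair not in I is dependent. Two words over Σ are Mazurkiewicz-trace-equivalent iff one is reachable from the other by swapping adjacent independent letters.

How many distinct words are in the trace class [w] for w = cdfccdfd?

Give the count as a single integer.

#0=c has no predecessor
#1=d depends on [0:c]
#2=f depends on [1:d]
#3=c depends on [1:d]
#4=c depends on [3:c]
#5=d depends on [2:f, 4:c]
#6=f depends on [5:d]
#7=d depends on [6:f]
sources: [0:c]
N(rest) = Σ N(rest − s) over sources s of rest; N(one piece) = 1:
  size 1 → [7]=1
  size 2 → [6,7]=1
  size 3 → [5,6,7]=1
  size 4 → [2,5,6,7]=1  [4,5,6,7]=1
  size 5 → [2,4,5,6,7]=2  [3,4,5,6,7]=1
  size 6 → [2,3,4,5,6,7]=3
  first=0(c) contributes 3

3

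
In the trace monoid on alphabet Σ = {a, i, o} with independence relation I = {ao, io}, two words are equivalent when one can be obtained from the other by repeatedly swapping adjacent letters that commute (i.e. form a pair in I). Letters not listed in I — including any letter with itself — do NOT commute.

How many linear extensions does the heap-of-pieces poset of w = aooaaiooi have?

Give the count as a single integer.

126

drop 0:a onto floor
drop 1:o onto floor
drop 2:o onto {1:o}
drop 3:a onto {0:a}
drop 4:a onto {3:a}
drop 5:i onto {4:a}
drop 6:o onto {2:o}
drop 7:o onto {6:o}
drop 8:i onto {5:i}
ground layer = {0:a, 1:o}
drop-orders for the pieces not yet dropped (sum over which currently-grounded one goes next):
  1 to go: {7} 1  {8} 1
  2 to go: {5,8} 1  {6,7} 1  {7,8} 2
  3 to go: {2,6,7} 1  {4,5,8} 1  {5,7,8} 3  {6,7,8} 3
  4 to go: {1,2,6,7} 1  {2,6,7,8} 4  {3,4,5,8} 1  {4,5,7,8} 4  {5,6,7,8} 6
  5 to go: {0,3,4,5,8} 1  {1,2,6,7,8} 5  {2,5,6,7,8} 10  {3,4,5,7,8} 5  {4,5,6,7,8} 10
  6 to go: {0,3,4,5,7,8} 6  {1,2,5,6,7,8} 15  {2,4,5,6,7,8} 20  {3,4,5,6,7,8} 15
  7 to go: {0,3,4,5,6,7,8} 21  {1,2,4,5,6,7,8} 35  {2,3,4,5,6,7,8} 35
  if 0:a drops first: 70 orders
  if 1:o drops first: 56 orders
heap linearizations: 126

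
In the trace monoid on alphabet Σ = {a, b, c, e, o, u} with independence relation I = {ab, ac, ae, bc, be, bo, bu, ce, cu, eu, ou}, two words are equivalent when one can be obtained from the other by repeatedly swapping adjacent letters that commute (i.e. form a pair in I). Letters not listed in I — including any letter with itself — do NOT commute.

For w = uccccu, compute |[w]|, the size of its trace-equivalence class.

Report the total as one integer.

0(u) covers ∅
1(c) covers ∅
2(c) covers 1:c
3(c) covers 2:c
4(c) covers 3:c
5(u) covers 0:u
floor of heap: 0:u, 1:c
completions by unplaced set U, small U first (add the entries for U minus each lowest piece of U):
  |U|=1: {4}:1  {5}:1
  |U|=2: {0,5}:1  {3,4}:1  {4,5}:2
  |U|=3: {0,4,5}:3  {2,3,4}:1  {3,4,5}:3
  |U|=4: {0,3,4,5}:6  {1,2,3,4}:1  {2,3,4,5}:4
  start at 0(u): 5
  start at 1(c): 10
sum over floor = 15

15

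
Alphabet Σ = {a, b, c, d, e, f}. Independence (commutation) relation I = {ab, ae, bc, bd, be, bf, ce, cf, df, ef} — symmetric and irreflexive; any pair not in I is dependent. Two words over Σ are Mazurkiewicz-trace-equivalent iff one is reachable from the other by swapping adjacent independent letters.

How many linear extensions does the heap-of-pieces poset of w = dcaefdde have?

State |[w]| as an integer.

piece 0:d — minimal
piece 1:c rests on {0:d}
piece 2:a rests on {1:c}
piece 3:e rests on {0:d}
piece 4:f rests on {2:a}
piece 5:d rests on {2:a, 3:e}
piece 6:d rests on {5:d}
piece 7:e rests on {6:d}
minimal pieces: {0:d}
ways to finish when only these pieces remain (= sum over removing one remaining piece with nothing left below it):
  1 left: {4}→1  {7}→1
  2 left: {4,7}→2  {6,7}→1
  3 left: {4,6,7}→3  {5,6,7}→1
  4 left: {3,5,6,7}→1  {4,5,6,7}→4
  5 left: {2,4,5,6,7}→4  {3,4,5,6,7}→5
  6 left: {1,2,4,5,6,7}→4  {2,3,4,5,6,7}→9
  placing 0:d first → 13 extensions

13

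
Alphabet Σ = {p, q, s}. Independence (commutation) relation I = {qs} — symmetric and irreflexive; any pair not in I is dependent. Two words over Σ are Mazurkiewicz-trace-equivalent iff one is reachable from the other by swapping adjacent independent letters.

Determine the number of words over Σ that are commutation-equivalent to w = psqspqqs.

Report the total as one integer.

drop 0:p onto floor
drop 1:s onto {0:p}
drop 2:q onto {0:p}
drop 3:s onto {1:s}
drop 4:p onto {2:q, 3:s}
drop 5:q onto {4:p}
drop 6:q onto {5:q}
drop 7:s onto {4:p}
ground layer = {0:p}
drop-orders for the pieces not yet dropped (sum over which currently-grounded one goes next):
  1 to go: {6} 1  {7} 1
  2 to go: {5,6} 1  {6,7} 2
  3 to go: {5,6,7} 3
  4 to go: {4,5,6,7} 3
  5 to go: {2,4,5,6,7} 3  {3,4,5,6,7} 3
  6 to go: {1,3,4,5,6,7} 3  {2,3,4,5,6,7} 6
  if 0:p drops first: 9 orders

9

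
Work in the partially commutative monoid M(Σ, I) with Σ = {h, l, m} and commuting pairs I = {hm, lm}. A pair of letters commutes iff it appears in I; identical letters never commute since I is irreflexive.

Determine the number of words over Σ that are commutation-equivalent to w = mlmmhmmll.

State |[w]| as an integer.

126

0(m) covers ∅
1(l) covers ∅
2(m) covers 0:m
3(m) covers 2:m
4(h) covers 1:l
5(m) covers 3:m
6(m) covers 5:m
7(l) covers 4:h
8(l) covers 7:l
floor of heap: 0:m, 1:l
completions by unplaced set U, small U first (add the entries for U minus each lowest piece of U):
  |U|=1: {6}:1  {8}:1
  |U|=2: {5,6}:1  {6,8}:2  {7,8}:1
  |U|=3: {3,5,6}:1  {4,7,8}:1  {5,6,8}:3  {6,7,8}:3
  |U|=4: {1,4,7,8}:1  {2,3,5,6}:1  {3,5,6,8}:4  {4,6,7,8}:4  {5,6,7,8}:6
  |U|=5: {0,2,3,5,6}:1  {1,4,6,7,8}:5  {2,3,5,6,8}:5  {3,5,6,7,8}:10  {4,5,6,7,8}:10
  |U|=6: {0,2,3,5,6,8}:6  {1,4,5,6,7,8}:15  {2,3,5,6,7,8}:15  {3,4,5,6,7,8}:20
  |U|=7: {0,2,3,5,6,7,8}:21  {1,3,4,5,6,7,8}:35  {2,3,4,5,6,7,8}:35
  start at 0(m): 70
  start at 1(l): 56
sum over floor = 126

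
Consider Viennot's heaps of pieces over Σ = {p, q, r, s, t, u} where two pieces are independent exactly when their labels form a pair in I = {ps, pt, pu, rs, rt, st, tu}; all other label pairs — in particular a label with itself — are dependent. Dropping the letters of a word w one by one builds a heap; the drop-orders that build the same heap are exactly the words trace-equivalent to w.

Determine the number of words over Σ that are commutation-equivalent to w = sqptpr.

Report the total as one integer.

4

piece 0:s — minimal
piece 1:q rests on {0:s}
piece 2:p rests on {1:q}
piece 3:t rests on {1:q}
piece 4:p rests on {2:p}
piece 5:r rests on {4:p}
minimal pieces: {0:s}
ways to finish when only these pieces remain (= sum over removing one remaining piece with nothing left below it):
  1 left: {3}→1  {5}→1
  2 left: {3,5}→2  {4,5}→1
  3 left: {2,4,5}→1  {3,4,5}→3
  4 left: {2,3,4,5}→4
  placing 0:s first → 4 extensions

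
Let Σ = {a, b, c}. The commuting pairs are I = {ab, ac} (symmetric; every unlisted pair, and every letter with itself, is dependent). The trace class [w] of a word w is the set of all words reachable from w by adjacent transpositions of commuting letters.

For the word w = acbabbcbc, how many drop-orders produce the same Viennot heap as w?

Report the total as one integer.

#0=a has no predecessor
#1=c has no predecessor
#2=b depends on [1:c]
#3=a depends on [0:a]
#4=b depends on [2:b]
#5=b depends on [4:b]
#6=c depends on [5:b]
#7=b depends on [6:c]
#8=c depends on [7:b]
sources: [0:a, 1:c]
N(rest) = Σ N(rest − s) over sources s of rest; N(one piece) = 1:
  size 1 → [3]=1  [8]=1
  size 2 → [0,3]=1  [3,8]=2  [7,8]=1
  size 3 → [0,3,8]=3  [3,7,8]=3  [6,7,8]=1
  size 4 → [0,3,7,8]=6  [3,6,7,8]=4  [5,6,7,8]=1
  size 5 → [0,3,6,7,8]=10  [3,5,6,7,8]=5  [4,5,6,7,8]=1
  size 6 → [0,3,5,6,7,8]=15  [2,4,5,6,7,8]=1  [3,4,5,6,7,8]=6
  size 7 → [0,3,4,5,6,7,8]=21  [1,2,4,5,6,7,8]=1  [2,3,4,5,6,7,8]=7
  first=0(a) contributes 8
  first=1(c) contributes 28
|[w]| = 36

36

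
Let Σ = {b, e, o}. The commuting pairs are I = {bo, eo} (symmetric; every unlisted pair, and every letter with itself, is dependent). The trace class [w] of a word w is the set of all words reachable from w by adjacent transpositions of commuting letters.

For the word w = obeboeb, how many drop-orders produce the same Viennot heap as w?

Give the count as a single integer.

drop 0:o onto floor
drop 1:b onto floor
drop 2:e onto {1:b}
drop 3:b onto {2:e}
drop 4:o onto {0:o}
drop 5:e onto {3:b}
drop 6:b onto {5:e}
ground layer = {0:o, 1:b}
drop-orders for the pieces not yet dropped (sum over which currently-grounded one goes next):
  1 to go: {4} 1  {6} 1
  2 to go: {0,4} 1  {4,6} 2  {5,6} 1
  3 to go: {0,4,6} 3  {3,5,6} 1  {4,5,6} 3
  4 to go: {0,4,5,6} 6  {2,3,5,6} 1  {3,4,5,6} 4
  5 to go: {0,3,4,5,6} 10  {1,2,3,5,6} 1  {2,3,4,5,6} 5
  if 0:o drops first: 6 orders
  if 1:b drops first: 15 orders
heap linearizations: 21

21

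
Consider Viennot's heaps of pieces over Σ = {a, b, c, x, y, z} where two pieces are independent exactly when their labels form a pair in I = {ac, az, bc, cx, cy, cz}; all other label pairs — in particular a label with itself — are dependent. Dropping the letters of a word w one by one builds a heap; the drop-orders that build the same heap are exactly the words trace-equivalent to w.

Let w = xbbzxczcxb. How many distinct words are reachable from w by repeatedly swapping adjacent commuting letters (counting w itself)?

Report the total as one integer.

45

drop 0:x onto floor
drop 1:b onto {0:x}
drop 2:b onto {1:b}
drop 3:z onto {2:b}
drop 4:x onto {3:z}
drop 5:c onto floor
drop 6:z onto {4:x}
drop 7:c onto {5:c}
drop 8:x onto {6:z}
drop 9:b onto {8:x}
ground layer = {0:x, 5:c}
drop-orders for the pieces not yet dropped (sum over which currently-grounded one goes next):
  1 to go: {7} 1  {9} 1
  2 to go: {5,7} 1  {7,9} 2  {8,9} 1
  3 to go: {5,7,9} 3  {6,8,9} 1  {7,8,9} 3
  4 to go: {4,6,8,9} 1  {5,7,8,9} 6  {6,7,8,9} 4
  5 to go: {3,4,6,8,9} 1  {4,6,7,8,9} 5  {5,6,7,8,9} 10
  6 to go: {2,3,4,6,8,9} 1  {3,4,6,7,8,9} 6  {4,5,6,7,8,9} 15
  7 to go: {1,2,3,4,6,8,9} 1  {2,3,4,6,7,8,9} 7  {3,4,5,6,7,8,9} 21
  8 to go: {0,1,2,3,4,6,8,9} 1  {1,2,3,4,6,7,8,9} 8  {2,3,4,5,6,7,8,9} 28
  if 0:x drops first: 36 orders
  if 5:c drops first: 9 orders
heap linearizations: 45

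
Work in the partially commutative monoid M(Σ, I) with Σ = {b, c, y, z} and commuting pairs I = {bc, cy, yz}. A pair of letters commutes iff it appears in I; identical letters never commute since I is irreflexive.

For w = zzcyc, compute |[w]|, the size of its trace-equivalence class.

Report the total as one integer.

5

0(z) covers ∅
1(z) covers 0:z
2(c) covers 1:z
3(y) covers ∅
4(c) covers 2:c
floor of heap: 0:z, 3:y
completions by unplaced set U, small U first (add the entries for U minus each lowest piece of U):
  |U|=1: {3}:1  {4}:1
  |U|=2: {2,4}:1  {3,4}:2
  |U|=3: {1,2,4}:1  {2,3,4}:3
  start at 0(z): 4
  start at 3(y): 1
sum over floor = 5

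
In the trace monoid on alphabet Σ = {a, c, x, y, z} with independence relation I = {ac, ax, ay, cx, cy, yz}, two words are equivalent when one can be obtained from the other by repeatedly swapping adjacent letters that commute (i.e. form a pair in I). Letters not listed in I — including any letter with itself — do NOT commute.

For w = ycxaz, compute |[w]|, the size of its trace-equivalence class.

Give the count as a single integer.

0(y) covers ∅
1(c) covers ∅
2(x) covers 0:y
3(a) covers ∅
4(z) covers 1:c, 2:x, 3:a
floor of heap: 0:y, 1:c, 3:a
completions by unplaced set U, small U first (add the entries for U minus each lowest piece of U):
  |U|=1: {4}:1
  |U|=2: {1,4}:1  {2,4}:1  {3,4}:1
  |U|=3: {0,2,4}:1  {1,2,4}:2  {1,3,4}:2  {2,3,4}:2
  start at 0(y): 6
  start at 1(c): 3
  start at 3(a): 3
sum over floor = 12

12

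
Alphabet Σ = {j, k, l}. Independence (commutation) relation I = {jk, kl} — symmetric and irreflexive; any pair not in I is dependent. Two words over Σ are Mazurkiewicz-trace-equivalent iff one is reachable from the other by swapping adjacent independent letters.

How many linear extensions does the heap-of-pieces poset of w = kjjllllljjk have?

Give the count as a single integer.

drop 0:k onto floor
drop 1:j onto floor
drop 2:j onto {1:j}
drop 3:l onto {2:j}
drop 4:l onto {3:l}
drop 5:l onto {4:l}
drop 6:l onto {5:l}
drop 7:l onto {6:l}
drop 8:j onto {7:l}
drop 9:j onto {8:j}
drop 10:k onto {0:k}
ground layer = {0:k, 1:j}
drop-orders for the pieces not yet dropped (sum over which currently-grounded one goes next):
  1 to go: {9} 1  {10} 1
  2 to go: {0,10} 1  {8,9} 1  {9,10} 2
  3 to go: {0,9,10} 3  {7,8,9} 1  {8,9,10} 3
  4 to go: {0,8,9,10} 6  {6,7,8,9} 1  {7,8,9,10} 4
  5 to go: {0,7,8,9,10} 10  {5,6,7,8,9} 1  {6,7,8,9,10} 5
  6 to go: {0,6,7,8,9,10} 15  {4,5,6,7,8,9} 1  {5,6,7,8,9,10} 6
  7 to go: {0,5,6,7,8,9,10} 21  {3,4,5,6,7,8,9} 1  {4,5,6,7,8,9,10} 7
  8 to go: {0,4,5,6,7,8,9,10} 28  {2,3,4,5,6,7,8,9} 1  {3,4,5,6,7,8,9,10} 8
  9 to go: {0,3,4,5,6,7,8,9,10} 36  {1,2,3,4,5,6,7,8,9} 1  {2,3,4,5,6,7,8,9,10} 9
  if 0:k drops first: 10 orders
  if 1:j drops first: 45 orders
heap linearizations: 55

55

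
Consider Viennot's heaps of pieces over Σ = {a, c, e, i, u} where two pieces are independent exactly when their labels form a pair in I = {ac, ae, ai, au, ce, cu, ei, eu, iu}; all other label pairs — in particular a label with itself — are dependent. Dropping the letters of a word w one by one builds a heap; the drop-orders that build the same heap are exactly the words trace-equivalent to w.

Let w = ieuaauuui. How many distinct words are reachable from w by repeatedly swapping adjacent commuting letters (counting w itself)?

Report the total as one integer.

#0=i has no predecessor
#1=e has no predecessor
#2=u has no predecessor
#3=a has no predecessor
#4=a depends on [3:a]
#5=u depends on [2:u]
#6=u depends on [5:u]
#7=u depends on [6:u]
#8=i depends on [0:i]
sources: [0:i, 1:e, 2:u, 3:a]
N(rest) = Σ N(rest − s) over sources s of rest; N(one piece) = 1:
  size 1 → [1]=1  [4]=1  [7]=1  [8]=1
  size 2 → [0,8]=1  [1,4]=2  [1,7]=2  [1,8]=2  [3,4]=1  [4,7]=2  [4,8]=2  [6,7]=1  [7,8]=2
  size 3 → [0,1,8]=3  [0,4,8]=3  [0,7,8]=3  [1,3,4]=3  [1,4,7]=6  [1,4,8]=6  [1,6,7]=3  [1,7,8]=6  [3,4,7]=3  [3,4,8]=3  [4,6,7]=3  [4,7,8]=6  [5,6,7]=1  [6,7,8]=3
  size 4 → [0,1,4,8]=12  [0,1,7,8]=12  [0,3,4,8]=6  [0,4,7,8]=12  [0,6,7,8]=6  [1,3,4,7]=12  [1,3,4,8]=12  [1,4,6,7]=12  [1,4,7,8]=24  [1,5,6,7]=4  [1,6,7,8]=12  [2,5,6,7]=1  [3,4,6,7]=6  [3,4,7,8]=12  [4,5,6,7]=4  [4,6,7,8]=12  [5,6,7,8]=4
  size 5 → [0,1,3,4,8]=30  [0,1,4,7,8]=60  [0,1,6,7,8]=30  [0,3,4,7,8]=30  [0,4,6,7,8]=30  [0,5,6,7,8]=10  [1,2,5,6,7]=5  [1,3,4,6,7]=30  [1,3,4,7,8]=60  [1,4,5,6,7]=20  [1,4,6,7,8]=60  [1,5,6,7,8]=20  [2,4,5,6,7]=5  [2,5,6,7,8]=5  [3,4,5,6,7]=10  [3,4,6,7,8]=30  [4,5,6,7,8]=20
  size 6 → [0,1,3,4,7,8]=180  [0,1,4,6,7,8]=180  [0,1,5,6,7,8]=60  [0,2,5,6,7,8]=15  [0,3,4,6,7,8]=90  [0,4,5,6,7,8]=60  [1,2,4,5,6,7]=30  [1,2,5,6,7,8]=30  [1,3,4,5,6,7]=60  [1,3,4,6,7,8]=180  [1,4,5,6,7,8]=120  [2,3,4,5,6,7]=15  [2,4,5,6,7,8]=30  [3,4,5,6,7,8]=60
  size 7 → [0,1,2,5,6,7,8]=105  [0,1,3,4,6,7,8]=630  [0,1,4,5,6,7,8]=420  [0,2,4,5,6,7,8]=105  [0,3,4,5,6,7,8]=210  [1,2,3,4,5,6,7]=105  [1,2,4,5,6,7,8]=210  [1,3,4,5,6,7,8]=420  [2,3,4,5,6,7,8]=105
  first=0(i) contributes 840
  first=1(e) contributes 420
  first=2(u) contributes 1680
  first=3(a) contributes 840
|[w]| = 3780

3780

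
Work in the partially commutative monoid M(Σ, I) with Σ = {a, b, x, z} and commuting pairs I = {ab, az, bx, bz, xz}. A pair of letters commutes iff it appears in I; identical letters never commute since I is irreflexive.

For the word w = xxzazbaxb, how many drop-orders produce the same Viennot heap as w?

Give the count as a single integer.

756

drop 0:x onto floor
drop 1:x onto {0:x}
drop 2:z onto floor
drop 3:a onto {1:x}
drop 4:z onto {2:z}
drop 5:b onto floor
drop 6:a onto {3:a}
drop 7:x onto {6:a}
drop 8:b onto {5:b}
ground layer = {0:x, 2:z, 5:b}
drop-orders for the pieces not yet dropped (sum over which currently-grounded one goes next):
  1 to go: {4} 1  {7} 1  {8} 1
  2 to go: {2,4} 1  {4,7} 2  {4,8} 2  {5,8} 1  {6,7} 1  {7,8} 2
  3 to go: {2,4,7} 3  {2,4,8} 3  {3,6,7} 1  {4,5,8} 3  {4,6,7} 3  {4,7,8} 6  {5,7,8} 3  {6,7,8} 3
  4 to go: {1,3,6,7} 1  {2,4,5,8} 6  {2,4,6,7} 6  {2,4,7,8} 12  {3,4,6,7} 4  {3,6,7,8} 4  {4,5,7,8} 12  {4,6,7,8} 12  {5,6,7,8} 6
  5 to go: {0,1,3,6,7} 1  {1,3,4,6,7} 5  {1,3,6,7,8} 5  {2,3,4,6,7} 10  {2,4,5,7,8} 30  {2,4,6,7,8} 30  {3,4,6,7,8} 20  {3,5,6,7,8} 10  {4,5,6,7,8} 30
  6 to go: {0,1,3,4,6,7} 6  {0,1,3,6,7,8} 6  {1,2,3,4,6,7} 15  {1,3,4,6,7,8} 30  {1,3,5,6,7,8} 15  {2,3,4,6,7,8} 60  {2,4,5,6,7,8} 90  {3,4,5,6,7,8} 60
  7 to go: {0,1,2,3,4,6,7} 21  {0,1,3,4,6,7,8} 42  {0,1,3,5,6,7,8} 21  {1,2,3,4,6,7,8} 105  {1,3,4,5,6,7,8} 105  {2,3,4,5,6,7,8} 210
  if 0:x drops first: 420 orders
  if 2:z drops first: 168 orders
  if 5:b drops first: 168 orders
heap linearizations: 756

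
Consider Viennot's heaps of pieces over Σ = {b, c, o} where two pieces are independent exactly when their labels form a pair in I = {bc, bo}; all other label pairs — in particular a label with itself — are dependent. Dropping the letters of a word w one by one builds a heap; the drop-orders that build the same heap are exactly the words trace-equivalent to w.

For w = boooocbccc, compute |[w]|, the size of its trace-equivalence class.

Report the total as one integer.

piece 0:b — minimal
piece 1:o — minimal
piece 2:o rests on {1:o}
piece 3:o rests on {2:o}
piece 4:o rests on {3:o}
piece 5:c rests on {4:o}
piece 6:b rests on {0:b}
piece 7:c rests on {5:c}
piece 8:c rests on {7:c}
piece 9:c rests on {8:c}
minimal pieces: {0:b, 1:o}
ways to finish when only these pieces remain (= sum over removing one remaining piece with nothing left below it):
  1 left: {6}→1  {9}→1
  2 left: {0,6}→1  {6,9}→2  {8,9}→1
  3 left: {0,6,9}→3  {6,8,9}→3  {7,8,9}→1
  4 left: {0,6,8,9}→6  {5,7,8,9}→1  {6,7,8,9}→4
  5 left: {0,6,7,8,9}→10  {4,5,7,8,9}→1  {5,6,7,8,9}→5
  6 left: {0,5,6,7,8,9}→15  {3,4,5,7,8,9}→1  {4,5,6,7,8,9}→6
  7 left: {0,4,5,6,7,8,9}→21  {2,3,4,5,7,8,9}→1  {3,4,5,6,7,8,9}→7
  8 left: {0,3,4,5,6,7,8,9}→28  {1,2,3,4,5,7,8,9}→1  {2,3,4,5,6,7,8,9}→8
  placing 0:b first → 9 extensions
  placing 1:o first → 36 extensions
total linear extensions = 45

45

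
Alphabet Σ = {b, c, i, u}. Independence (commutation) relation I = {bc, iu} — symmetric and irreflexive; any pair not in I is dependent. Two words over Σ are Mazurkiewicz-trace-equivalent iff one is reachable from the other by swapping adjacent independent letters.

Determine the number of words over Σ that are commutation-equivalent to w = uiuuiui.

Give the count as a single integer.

35

piece 0:u — minimal
piece 1:i — minimal
piece 2:u rests on {0:u}
piece 3:u rests on {2:u}
piece 4:i rests on {1:i}
piece 5:u rests on {3:u}
piece 6:i rests on {4:i}
minimal pieces: {0:u, 1:i}
ways to finish when only these pieces remain (= sum over removing one remaining piece with nothing left below it):
  1 left: {5}→1  {6}→1
  2 left: {3,5}→1  {4,6}→1  {5,6}→2
  3 left: {1,4,6}→1  {2,3,5}→1  {3,5,6}→3  {4,5,6}→3
  4 left: {0,2,3,5}→1  {1,4,5,6}→4  {2,3,5,6}→4  {3,4,5,6}→6
  5 left: {0,2,3,5,6}→5  {1,3,4,5,6}→10  {2,3,4,5,6}→10
  placing 0:u first → 20 extensions
  placing 1:i first → 15 extensions
total linear extensions = 35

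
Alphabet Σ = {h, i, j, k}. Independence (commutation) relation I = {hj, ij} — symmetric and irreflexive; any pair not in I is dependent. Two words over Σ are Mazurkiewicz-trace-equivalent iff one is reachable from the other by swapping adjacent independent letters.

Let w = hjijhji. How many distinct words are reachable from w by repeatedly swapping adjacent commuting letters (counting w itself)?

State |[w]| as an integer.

35

0(h) covers ∅
1(j) covers ∅
2(i) covers 0:h
3(j) covers 1:j
4(h) covers 2:i
5(j) covers 3:j
6(i) covers 4:h
floor of heap: 0:h, 1:j
completions by unplaced set U, small U first (add the entries for U minus each lowest piece of U):
  |U|=1: {5}:1  {6}:1
  |U|=2: {3,5}:1  {4,6}:1  {5,6}:2
  |U|=3: {1,3,5}:1  {2,4,6}:1  {3,5,6}:3  {4,5,6}:3
  |U|=4: {0,2,4,6}:1  {1,3,5,6}:4  {2,4,5,6}:4  {3,4,5,6}:6
  |U|=5: {0,2,4,5,6}:5  {1,3,4,5,6}:10  {2,3,4,5,6}:10
  start at 0(h): 20
  start at 1(j): 15
sum over floor = 35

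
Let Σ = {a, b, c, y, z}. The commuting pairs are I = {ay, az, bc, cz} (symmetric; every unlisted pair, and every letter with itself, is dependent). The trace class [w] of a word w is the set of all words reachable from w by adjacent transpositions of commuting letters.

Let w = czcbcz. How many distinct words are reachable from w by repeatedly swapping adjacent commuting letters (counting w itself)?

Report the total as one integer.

drop 0:c onto floor
drop 1:z onto floor
drop 2:c onto {0:c}
drop 3:b onto {1:z}
drop 4:c onto {2:c}
drop 5:z onto {3:b}
ground layer = {0:c, 1:z}
drop-orders for the pieces not yet dropped (sum over which currently-grounded one goes next):
  1 to go: {4} 1  {5} 1
  2 to go: {2,4} 1  {3,5} 1  {4,5} 2
  3 to go: {0,2,4} 1  {1,3,5} 1  {2,4,5} 3  {3,4,5} 3
  4 to go: {0,2,4,5} 4  {1,3,4,5} 4  {2,3,4,5} 6
  if 0:c drops first: 10 orders
  if 1:z drops first: 10 orders
heap linearizations: 20

20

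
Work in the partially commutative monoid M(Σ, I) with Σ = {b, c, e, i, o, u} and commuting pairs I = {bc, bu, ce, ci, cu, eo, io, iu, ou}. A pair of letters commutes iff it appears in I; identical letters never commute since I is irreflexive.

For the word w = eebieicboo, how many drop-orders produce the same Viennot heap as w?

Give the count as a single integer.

#0=e has no predecessor
#1=e depends on [0:e]
#2=b depends on [1:e]
#3=i depends on [2:b]
#4=e depends on [3:i]
#5=i depends on [4:e]
#6=c has no predecessor
#7=b depends on [5:i]
#8=o depends on [6:c, 7:b]
#9=o depends on [8:o]
sources: [0:e, 6:c]
N(rest) = Σ N(rest − s) over sources s of rest; N(one piece) = 1:
  size 1 → [9]=1
  size 2 → [8,9]=1
  size 3 → [6,8,9]=1  [7,8,9]=1
  size 4 → [5,7,8,9]=1  [6,7,8,9]=2
  size 5 → [4,5,7,8,9]=1  [5,6,7,8,9]=3
  size 6 → [3,4,5,7,8,9]=1  [4,5,6,7,8,9]=4
  size 7 → [2,3,4,5,7,8,9]=1  [3,4,5,6,7,8,9]=5
  size 8 → [1,2,3,4,5,7,8,9]=1  [2,3,4,5,6,7,8,9]=6
  first=0(e) contributes 7
  first=6(c) contributes 1
|[w]| = 8

8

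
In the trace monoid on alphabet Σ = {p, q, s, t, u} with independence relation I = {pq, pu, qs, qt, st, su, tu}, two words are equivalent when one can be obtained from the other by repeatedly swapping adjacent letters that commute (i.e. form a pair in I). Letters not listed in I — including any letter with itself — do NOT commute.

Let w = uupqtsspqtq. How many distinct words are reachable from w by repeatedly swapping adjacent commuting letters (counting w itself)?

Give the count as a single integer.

#0=u has no predecessor
#1=u depends on [0:u]
#2=p has no predecessor
#3=q depends on [1:u]
#4=t depends on [2:p]
#5=s depends on [2:p]
#6=s depends on [5:s]
#7=p depends on [4:t, 6:s]
#8=q depends on [3:q]
#9=t depends on [7:p]
#10=q depends on [8:q]
sources: [0:u, 2:p]
N(rest) = Σ N(rest − s) over sources s of rest; N(one piece) = 1:
  size 1 → [9]=1  [10]=1
  size 2 → [7,9]=1  [8,10]=1  [9,10]=2
  size 3 → [3,8,10]=1  [4,7,9]=1  [6,7,9]=1  [7,9,10]=3  [8,9,10]=3
  size 4 → [1,3,8,10]=1  [3,8,9,10]=4  [4,6,7,9]=2  [4,7,9,10]=4  [5,6,7,9]=1  [6,7,9,10]=4  [7,8,9,10]=6
  size 5 → [0,1,3,8,10]=1  [1,3,8,9,10]=5  [3,7,8,9,10]=10  [4,5,6,7,9]=3  [4,6,7,9,10]=10  [4,7,8,9,10]=10  [5,6,7,9,10]=5  [6,7,8,9,10]=10
  size 6 → [0,1,3,8,9,10]=6  [1,3,7,8,9,10]=15  [2,4,5,6,7,9]=3  [3,4,7,8,9,10]=20  [3,6,7,8,9,10]=20  [4,5,6,7,9,10]=18  [4,6,7,8,9,10]=30  [5,6,7,8,9,10]=15
  size 7 → [0,1,3,7,8,9,10]=21  [1,3,4,7,8,9,10]=35  [1,3,6,7,8,9,10]=35  [2,4,5,6,7,9,10]=21  [3,4,6,7,8,9,10]=70  [3,5,6,7,8,9,10]=35  [4,5,6,7,8,9,10]=63
  size 8 → [0,1,3,4,7,8,9,10]=56  [0,1,3,6,7,8,9,10]=56  [1,3,4,6,7,8,9,10]=140  [1,3,5,6,7,8,9,10]=70  [2,4,5,6,7,8,9,10]=84  [3,4,5,6,7,8,9,10]=168
  size 9 → [0,1,3,4,6,7,8,9,10]=252  [0,1,3,5,6,7,8,9,10]=126  [1,3,4,5,6,7,8,9,10]=378  [2,3,4,5,6,7,8,9,10]=252
  first=0(u) contributes 630
  first=2(p) contributes 756
|[w]| = 1386

1386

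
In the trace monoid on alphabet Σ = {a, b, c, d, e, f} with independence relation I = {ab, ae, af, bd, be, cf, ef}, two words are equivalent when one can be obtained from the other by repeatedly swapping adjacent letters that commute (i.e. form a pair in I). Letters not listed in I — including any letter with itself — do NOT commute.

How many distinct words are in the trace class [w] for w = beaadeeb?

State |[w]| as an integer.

drop 0:b onto floor
drop 1:e onto floor
drop 2:a onto floor
drop 3:a onto {2:a}
drop 4:d onto {1:e, 3:a}
drop 5:e onto {4:d}
drop 6:e onto {5:e}
drop 7:b onto {0:b}
ground layer = {0:b, 1:e, 2:a}
drop-orders for the pieces not yet dropped (sum over which currently-grounded one goes next):
  1 to go: {6} 1  {7} 1
  2 to go: {0,7} 1  {5,6} 1  {6,7} 2
  3 to go: {0,6,7} 3  {4,5,6} 1  {5,6,7} 3
  4 to go: {0,5,6,7} 6  {1,4,5,6} 1  {3,4,5,6} 1  {4,5,6,7} 4
  5 to go: {0,4,5,6,7} 10  {1,3,4,5,6} 2  {1,4,5,6,7} 5  {2,3,4,5,6} 1  {3,4,5,6,7} 5
  6 to go: {0,1,4,5,6,7} 15  {0,3,4,5,6,7} 15  {1,2,3,4,5,6} 3  {1,3,4,5,6,7} 12  {2,3,4,5,6,7} 6
  if 0:b drops first: 21 orders
  if 1:e drops first: 21 orders
  if 2:a drops first: 42 orders
heap linearizations: 84

84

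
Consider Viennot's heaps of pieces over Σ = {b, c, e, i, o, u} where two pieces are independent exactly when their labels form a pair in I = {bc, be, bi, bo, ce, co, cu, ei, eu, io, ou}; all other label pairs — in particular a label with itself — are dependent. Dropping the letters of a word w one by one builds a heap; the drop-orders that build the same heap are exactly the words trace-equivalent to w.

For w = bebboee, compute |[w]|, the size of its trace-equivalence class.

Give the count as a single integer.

0(b) covers ∅
1(e) covers ∅
2(b) covers 0:b
3(b) covers 2:b
4(o) covers 1:e
5(e) covers 4:o
6(e) covers 5:e
floor of heap: 0:b, 1:e
completions by unplaced set U, small U first (add the entries for U minus each lowest piece of U):
  |U|=1: {3}:1  {6}:1
  |U|=2: {2,3}:1  {3,6}:2  {5,6}:1
  |U|=3: {0,2,3}:1  {2,3,6}:3  {3,5,6}:3  {4,5,6}:1
  |U|=4: {0,2,3,6}:4  {1,4,5,6}:1  {2,3,5,6}:6  {3,4,5,6}:4
  |U|=5: {0,2,3,5,6}:10  {1,3,4,5,6}:5  {2,3,4,5,6}:10
  start at 0(b): 15
  start at 1(e): 20
sum over floor = 35

35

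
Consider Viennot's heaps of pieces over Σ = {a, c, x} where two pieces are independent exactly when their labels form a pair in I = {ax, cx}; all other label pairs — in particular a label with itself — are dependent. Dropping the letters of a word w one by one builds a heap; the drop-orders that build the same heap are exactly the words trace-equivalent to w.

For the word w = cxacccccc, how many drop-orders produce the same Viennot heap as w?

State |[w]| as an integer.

drop 0:c onto floor
drop 1:x onto floor
drop 2:a onto {0:c}
drop 3:c onto {2:a}
drop 4:c onto {3:c}
drop 5:c onto {4:c}
drop 6:c onto {5:c}
drop 7:c onto {6:c}
drop 8:c onto {7:c}
ground layer = {0:c, 1:x}
drop-orders for the pieces not yet dropped (sum over which currently-grounded one goes next):
  1 to go: {1} 1  {8} 1
  2 to go: {1,8} 2  {7,8} 1
  3 to go: {1,7,8} 3  {6,7,8} 1
  4 to go: {1,6,7,8} 4  {5,6,7,8} 1
  5 to go: {1,5,6,7,8} 5  {4,5,6,7,8} 1
  6 to go: {1,4,5,6,7,8} 6  {3,4,5,6,7,8} 1
  7 to go: {1,3,4,5,6,7,8} 7  {2,3,4,5,6,7,8} 1
  if 0:c drops first: 8 orders
  if 1:x drops first: 1 orders
heap linearizations: 9

9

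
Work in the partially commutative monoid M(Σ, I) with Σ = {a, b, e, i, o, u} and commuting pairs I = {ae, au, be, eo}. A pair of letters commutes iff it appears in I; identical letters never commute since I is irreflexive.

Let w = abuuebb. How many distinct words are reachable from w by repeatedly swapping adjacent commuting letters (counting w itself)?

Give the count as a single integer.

#0=a has no predecessor
#1=b depends on [0:a]
#2=u depends on [1:b]
#3=u depends on [2:u]
#4=e depends on [3:u]
#5=b depends on [3:u]
#6=b depends on [5:b]
sources: [0:a]
N(rest) = Σ N(rest − s) over sources s of rest; N(one piece) = 1:
  size 1 → [4]=1  [6]=1
  size 2 → [4,6]=2  [5,6]=1
  size 3 → [4,5,6]=3
  size 4 → [3,4,5,6]=3
  size 5 → [2,3,4,5,6]=3
  first=0(a) contributes 3

3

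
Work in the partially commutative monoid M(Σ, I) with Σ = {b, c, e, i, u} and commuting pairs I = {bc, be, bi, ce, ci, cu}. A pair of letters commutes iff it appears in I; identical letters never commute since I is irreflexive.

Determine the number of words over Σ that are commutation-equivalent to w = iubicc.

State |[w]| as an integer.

30

0(i) covers ∅
1(u) covers 0:i
2(b) covers 1:u
3(i) covers 1:u
4(c) covers ∅
5(c) covers 4:c
floor of heap: 0:i, 4:c
completions by unplaced set U, small U first (add the entries for U minus each lowest piece of U):
  |U|=1: {2}:1  {3}:1  {5}:1
  |U|=2: {2,3}:2  {2,5}:2  {3,5}:2  {4,5}:1
  |U|=3: {1,2,3}:2  {2,3,5}:6  {2,4,5}:3  {3,4,5}:3
  |U|=4: {0,1,2,3}:2  {1,2,3,5}:8  {2,3,4,5}:12
  start at 0(i): 20
  start at 4(c): 10
sum over floor = 30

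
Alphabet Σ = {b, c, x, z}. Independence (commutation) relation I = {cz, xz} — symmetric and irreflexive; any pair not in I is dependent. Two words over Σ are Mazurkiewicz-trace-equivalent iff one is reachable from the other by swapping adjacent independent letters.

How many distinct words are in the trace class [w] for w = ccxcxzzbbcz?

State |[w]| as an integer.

0(c) covers ∅
1(c) covers 0:c
2(x) covers 1:c
3(c) covers 2:x
4(x) covers 3:c
5(z) covers ∅
6(z) covers 5:z
7(b) covers 4:x, 6:z
8(b) covers 7:b
9(c) covers 8:b
10(z) covers 8:b
floor of heap: 0:c, 5:z
completions by unplaced set U, small U first (add the entries for U minus each lowest piece of U):
  |U|=1: {9}:1  {10}:1
  |U|=2: {9,10}:2
  |U|=3: {8,9,10}:2
  |U|=4: {7,8,9,10}:2
  |U|=5: {4,7,8,9,10}:2  {6,7,8,9,10}:2
  |U|=6: {3,4,7,8,9,10}:2  {4,6,7,8,9,10}:4  {5,6,7,8,9,10}:2
  |U|=7: {2,3,4,7,8,9,10}:2  {3,4,6,7,8,9,10}:6  {4,5,6,7,8,9,10}:6
  |U|=8: {1,2,3,4,7,8,9,10}:2  {2,3,4,6,7,8,9,10}:8  {3,4,5,6,7,8,9,10}:12
  |U|=9: {0,1,2,3,4,7,8,9,10}:2  {1,2,3,4,6,7,8,9,10}:10  {2,3,4,5,6,7,8,9,10}:20
  start at 0(c): 30
  start at 5(z): 12
sum over floor = 42

42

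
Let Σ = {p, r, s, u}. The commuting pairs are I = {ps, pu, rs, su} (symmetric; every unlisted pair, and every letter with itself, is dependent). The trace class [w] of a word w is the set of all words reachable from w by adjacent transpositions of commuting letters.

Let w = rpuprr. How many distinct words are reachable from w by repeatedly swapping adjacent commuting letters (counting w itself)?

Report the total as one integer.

piece 0:r — minimal
piece 1:p rests on {0:r}
piece 2:u rests on {0:r}
piece 3:p rests on {1:p}
piece 4:r rests on {2:u, 3:p}
piece 5:r rests on {4:r}
minimal pieces: {0:r}
ways to finish when only these pieces remain (= sum over removing one remaining piece with nothing left below it):
  1 left: {5}→1
  2 left: {4,5}→1
  3 left: {2,4,5}→1  {3,4,5}→1
  4 left: {1,3,4,5}→1  {2,3,4,5}→2
  placing 0:r first → 3 extensions

3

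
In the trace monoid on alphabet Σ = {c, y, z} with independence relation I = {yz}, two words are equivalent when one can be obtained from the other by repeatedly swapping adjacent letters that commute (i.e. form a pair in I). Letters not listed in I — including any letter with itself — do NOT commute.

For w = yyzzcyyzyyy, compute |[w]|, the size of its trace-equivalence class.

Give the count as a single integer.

drop 0:y onto floor
drop 1:y onto {0:y}
drop 2:z onto floor
drop 3:z onto {2:z}
drop 4:c onto {1:y, 3:z}
drop 5:y onto {4:c}
drop 6:y onto {5:y}
drop 7:z onto {4:c}
drop 8:y onto {6:y}
drop 9:y onto {8:y}
drop 10:y onto {9:y}
ground layer = {0:y, 2:z}
drop-orders for the pieces not yet dropped (sum over which currently-grounded one goes next):
  1 to go: {7} 1  {10} 1
  2 to go: {7,10} 2  {9,10} 1
  3 to go: {7,9,10} 3  {8,9,10} 1
  4 to go: {6,8,9,10} 1  {7,8,9,10} 4
  5 to go: {5,6,8,9,10} 1  {6,7,8,9,10} 5
  6 to go: {5,6,7,8,9,10} 6
  7 to go: {4,5,6,7,8,9,10} 6
  8 to go: {1,4,5,6,7,8,9,10} 6  {3,4,5,6,7,8,9,10} 6
  9 to go: {0,1,4,5,6,7,8,9,10} 6  {1,3,4,5,6,7,8,9,10} 12  {2,3,4,5,6,7,8,9,10} 6
  if 0:y drops first: 18 orders
  if 2:z drops first: 18 orders
heap linearizations: 36

36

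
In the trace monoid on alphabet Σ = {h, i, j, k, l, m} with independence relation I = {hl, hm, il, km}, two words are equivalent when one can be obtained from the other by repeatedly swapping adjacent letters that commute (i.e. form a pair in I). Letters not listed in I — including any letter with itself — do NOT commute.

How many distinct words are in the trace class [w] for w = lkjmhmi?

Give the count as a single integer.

drop 0:l onto floor
drop 1:k onto {0:l}
drop 2:j onto {1:k}
drop 3:m onto {2:j}
drop 4:h onto {2:j}
drop 5:m onto {3:m}
drop 6:i onto {4:h, 5:m}
ground layer = {0:l}
drop-orders for the pieces not yet dropped (sum over which currently-grounded one goes next):
  1 to go: {6} 1
  2 to go: {4,6} 1  {5,6} 1
  3 to go: {3,5,6} 1  {4,5,6} 2
  4 to go: {3,4,5,6} 3
  5 to go: {2,3,4,5,6} 3
  if 0:l drops first: 3 orders

3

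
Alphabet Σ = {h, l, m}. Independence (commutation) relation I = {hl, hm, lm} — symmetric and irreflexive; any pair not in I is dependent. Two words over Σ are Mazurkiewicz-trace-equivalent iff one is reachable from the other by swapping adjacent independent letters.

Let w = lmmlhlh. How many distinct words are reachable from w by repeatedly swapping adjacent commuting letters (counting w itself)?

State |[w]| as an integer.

0(l) covers ∅
1(m) covers ∅
2(m) covers 1:m
3(l) covers 0:l
4(h) covers ∅
5(l) covers 3:l
6(h) covers 4:h
floor of heap: 0:l, 1:m, 4:h
completions by unplaced set U, small U first (add the entries for U minus each lowest piece of U):
  |U|=1: {2}:1  {5}:1  {6}:1
  |U|=2: {1,2}:1  {2,5}:2  {2,6}:2  {3,5}:1  {4,6}:1  {5,6}:2
  |U|=3: {0,3,5}:1  {1,2,5}:3  {1,2,6}:3  {2,3,5}:3  {2,4,6}:3  {2,5,6}:6  {3,5,6}:3  {4,5,6}:3
  |U|=4: {0,2,3,5}:4  {0,3,5,6}:4  {1,2,3,5}:6  {1,2,4,6}:6  {1,2,5,6}:12  {2,3,5,6}:12  {2,4,5,6}:12  {3,4,5,6}:6
  |U|=5: {0,1,2,3,5}:10  {0,2,3,5,6}:20  {0,3,4,5,6}:10  {1,2,3,5,6}:30  {1,2,4,5,6}:30  {2,3,4,5,6}:30
  start at 0(l): 90
  start at 1(m): 60
  start at 4(h): 60
sum over floor = 210

210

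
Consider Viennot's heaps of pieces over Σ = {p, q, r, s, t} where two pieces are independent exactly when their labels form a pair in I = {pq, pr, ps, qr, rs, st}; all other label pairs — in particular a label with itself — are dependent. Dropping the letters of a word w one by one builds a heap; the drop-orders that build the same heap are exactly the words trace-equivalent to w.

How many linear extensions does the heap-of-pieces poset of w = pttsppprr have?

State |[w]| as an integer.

90

0(p) covers ∅
1(t) covers 0:p
2(t) covers 1:t
3(s) covers ∅
4(p) covers 2:t
5(p) covers 4:p
6(p) covers 5:p
7(r) covers 2:t
8(r) covers 7:r
floor of heap: 0:p, 3:s
completions by unplaced set U, small U first (add the entries for U minus each lowest piece of U):
  |U|=1: {3}:1  {6}:1  {8}:1
  |U|=2: {3,6}:2  {3,8}:2  {5,6}:1  {6,8}:2  {7,8}:1
  |U|=3: {3,5,6}:3  {3,6,8}:6  {3,7,8}:3  {4,5,6}:1  {5,6,8}:3  {6,7,8}:3
  |U|=4: {3,4,5,6}:4  {3,5,6,8}:12  {3,6,7,8}:12  {4,5,6,8}:4  {5,6,7,8}:6
  |U|=5: {3,4,5,6,8}:20  {3,5,6,7,8}:30  {4,5,6,7,8}:10
  |U|=6: {2,4,5,6,7,8}:10  {3,4,5,6,7,8}:60
  |U|=7: {1,2,4,5,6,7,8}:10  {2,3,4,5,6,7,8}:70
  start at 0(p): 80
  start at 3(s): 10
sum over floor = 90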